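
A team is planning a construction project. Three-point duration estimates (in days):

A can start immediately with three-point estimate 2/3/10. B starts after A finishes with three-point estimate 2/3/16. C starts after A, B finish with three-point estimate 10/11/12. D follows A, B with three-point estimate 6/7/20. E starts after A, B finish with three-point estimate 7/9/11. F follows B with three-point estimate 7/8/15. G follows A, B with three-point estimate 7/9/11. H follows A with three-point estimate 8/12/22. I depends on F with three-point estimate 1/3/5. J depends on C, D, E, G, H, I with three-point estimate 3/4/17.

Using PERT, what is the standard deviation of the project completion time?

te_A = (2 + 4·3 + 10)/6 = 24/6 = 4; σ²_A = ((10−2)/6)² = 1.778
te_B = (2 + 4·3 + 16)/6 = 30/6 = 5; σ²_B = ((16−2)/6)² = 5.444
te_C = (10 + 4·11 + 12)/6 = 66/6 = 11; σ²_C = ((12−10)/6)² = 0.111
te_D = (6 + 4·7 + 20)/6 = 54/6 = 9; σ²_D = ((20−6)/6)² = 5.444
te_E = (7 + 4·9 + 11)/6 = 54/6 = 9; σ²_E = ((11−7)/6)² = 0.444
te_F = (7 + 4·8 + 15)/6 = 54/6 = 9; σ²_F = ((15−7)/6)² = 1.778
te_G = (7 + 4·9 + 11)/6 = 54/6 = 9; σ²_G = ((11−7)/6)² = 0.444
te_H = (8 + 4·12 + 22)/6 = 78/6 = 13; σ²_H = ((22−8)/6)² = 5.444
te_I = (1 + 4·3 + 5)/6 = 18/6 = 3; σ²_I = ((5−1)/6)² = 0.444
te_J = (3 + 4·4 + 17)/6 = 36/6 = 6; σ²_J = ((17−3)/6)² = 5.444

Forward pass:
ES_A = 0; EF_A = 4
ES_B = 4; EF_B = 4+5 = 9
ES_C = max(EF_A=4, EF_B=9) = 9; EF_C = 9+11 = 20
ES_D = max(EF_A=4, EF_B=9) = 9; EF_D = 9+9 = 18
ES_E = max(EF_A=4, EF_B=9) = 9; EF_E = 9+9 = 18
ES_F = 9; EF_F = 9+9 = 18
ES_G = max(EF_A=4, EF_B=9) = 9; EF_G = 9+9 = 18
ES_H = 4; EF_H = 4+13 = 17
ES_I = 18; EF_I = 18+3 = 21
ES_J = max(EF_C=20, EF_D=18, EF_E=18, EF_G=18, EF_H=17, EF_I=21) = 21; EF_J = 21+6 = 27
Expected project duration μ = 27 days. Critical path: A → B → F → I → J.

Variance along critical path = 1.778 + 5.444 + 1.778 + 0.444 + 5.444 = 14.889
σ = √14.889 = 3.859 days

3.86 days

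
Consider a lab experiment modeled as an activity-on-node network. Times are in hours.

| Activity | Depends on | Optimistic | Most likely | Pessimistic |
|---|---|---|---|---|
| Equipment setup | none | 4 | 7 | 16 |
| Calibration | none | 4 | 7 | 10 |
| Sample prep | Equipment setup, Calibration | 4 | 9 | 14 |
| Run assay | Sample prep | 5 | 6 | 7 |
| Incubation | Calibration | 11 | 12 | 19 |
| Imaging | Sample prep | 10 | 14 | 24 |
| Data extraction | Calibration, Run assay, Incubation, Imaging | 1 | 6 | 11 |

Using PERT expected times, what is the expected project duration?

te_Equipment setup = (4 + 4·7 + 16)/6 = 48/6 = 8
te_Calibration = (4 + 4·7 + 10)/6 = 42/6 = 7
te_Sample prep = (4 + 4·9 + 14)/6 = 54/6 = 9
te_Run assay = (5 + 4·6 + 7)/6 = 36/6 = 6
te_Incubation = (11 + 4·12 + 19)/6 = 78/6 = 13
te_Imaging = (10 + 4·14 + 24)/6 = 90/6 = 15
te_Data extraction = (1 + 4·6 + 11)/6 = 36/6 = 6

Forward pass:
ES_Equipment setup = 0; EF_Equipment setup = 8
ES_Calibration = 0; EF_Calibration = 7
ES_Sample prep = max(EF_Equipment setup=8, EF_Calibration=7) = 8; EF_Sample prep = 8+9 = 17
ES_Run assay = 17; EF_Run assay = 17+6 = 23
ES_Incubation = 7; EF_Incubation = 7+13 = 20
ES_Imaging = 17; EF_Imaging = 17+15 = 32
ES_Data extraction = max(EF_Calibration=7, EF_Run assay=23, EF_Incubation=20, EF_Imaging=32) = 32; EF_Data extraction = 32+6 = 38
Expected project duration μ = 38 hours. Critical path: Equipment setup → Sample prep → Imaging → Data extraction.

38 hours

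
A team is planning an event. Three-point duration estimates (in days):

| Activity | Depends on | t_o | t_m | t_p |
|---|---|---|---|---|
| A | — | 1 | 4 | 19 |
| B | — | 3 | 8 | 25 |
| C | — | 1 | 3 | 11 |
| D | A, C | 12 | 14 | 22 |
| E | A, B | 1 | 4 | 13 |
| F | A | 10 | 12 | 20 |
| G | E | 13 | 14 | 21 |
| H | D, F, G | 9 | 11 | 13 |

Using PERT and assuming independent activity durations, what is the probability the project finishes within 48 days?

0.943

te_A = (1 + 4·4 + 19)/6 = 36/6 = 6; σ²_A = ((19−1)/6)² = 9.000
te_B = (3 + 4·8 + 25)/6 = 60/6 = 10; σ²_B = ((25−3)/6)² = 13.444
te_C = (1 + 4·3 + 11)/6 = 24/6 = 4; σ²_C = ((11−1)/6)² = 2.778
te_D = (12 + 4·14 + 22)/6 = 90/6 = 15; σ²_D = ((22−12)/6)² = 2.778
te_E = (1 + 4·4 + 13)/6 = 30/6 = 5; σ²_E = ((13−1)/6)² = 4.000
te_F = (10 + 4·12 + 20)/6 = 78/6 = 13; σ²_F = ((20−10)/6)² = 2.778
te_G = (13 + 4·14 + 21)/6 = 90/6 = 15; σ²_G = ((21−13)/6)² = 1.778
te_H = (9 + 4·11 + 13)/6 = 66/6 = 11; σ²_H = ((13−9)/6)² = 0.444

Forward pass:
ES_A = 0; EF_A = 6
ES_B = 0; EF_B = 10
ES_C = 0; EF_C = 4
ES_D = max(EF_A=6, EF_C=4) = 6; EF_D = 6+15 = 21
ES_E = max(EF_A=6, EF_B=10) = 10; EF_E = 10+5 = 15
ES_F = 6; EF_F = 6+13 = 19
ES_G = 15; EF_G = 15+15 = 30
ES_H = max(EF_D=21, EF_F=19, EF_G=30) = 30; EF_H = 30+11 = 41
Expected project duration μ = 41 days. Critical path: B → E → G → H.

Variance along critical path = 13.444 + 4.000 + 1.778 + 0.444 = 19.667; σ = √19.667 = 4.435 days.
Z = (48 − 41) / 4.435 = 1.578
P(T ≤ 48) = Φ(1.578) ≈ 0.943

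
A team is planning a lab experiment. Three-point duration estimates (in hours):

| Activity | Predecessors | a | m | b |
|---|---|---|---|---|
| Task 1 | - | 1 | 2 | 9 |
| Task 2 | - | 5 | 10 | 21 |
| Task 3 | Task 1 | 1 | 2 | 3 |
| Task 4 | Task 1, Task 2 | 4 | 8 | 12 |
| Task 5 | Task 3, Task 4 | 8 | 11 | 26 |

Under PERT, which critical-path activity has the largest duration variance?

te_Task 1 = (1 + 4·2 + 9)/6 = 18/6 = 3; σ²_Task 1 = ((9−1)/6)² = 1.778
te_Task 2 = (5 + 4·10 + 21)/6 = 66/6 = 11; σ²_Task 2 = ((21−5)/6)² = 7.111
te_Task 3 = (1 + 4·2 + 3)/6 = 12/6 = 2; σ²_Task 3 = ((3−1)/6)² = 0.111
te_Task 4 = (4 + 4·8 + 12)/6 = 48/6 = 8; σ²_Task 4 = ((12−4)/6)² = 1.778
te_Task 5 = (8 + 4·11 + 26)/6 = 78/6 = 13; σ²_Task 5 = ((26−8)/6)² = 9.000

Forward pass:
ES_Task 1 = 0; EF_Task 1 = 3
ES_Task 2 = 0; EF_Task 2 = 11
ES_Task 3 = 3; EF_Task 3 = 3+2 = 5
ES_Task 4 = max(EF_Task 1=3, EF_Task 2=11) = 11; EF_Task 4 = 11+8 = 19
ES_Task 5 = max(EF_Task 3=5, EF_Task 4=19) = 19; EF_Task 5 = 19+13 = 32
Expected project duration μ = 32 hours. Critical path: Task 2 → Task 4 → Task 5.

Variances on critical path: σ²_Task 2=7.111, σ²_Task 4=1.778, σ²_Task 5=9.000.
Largest is σ²_Task 5 = 9.000.

Task 5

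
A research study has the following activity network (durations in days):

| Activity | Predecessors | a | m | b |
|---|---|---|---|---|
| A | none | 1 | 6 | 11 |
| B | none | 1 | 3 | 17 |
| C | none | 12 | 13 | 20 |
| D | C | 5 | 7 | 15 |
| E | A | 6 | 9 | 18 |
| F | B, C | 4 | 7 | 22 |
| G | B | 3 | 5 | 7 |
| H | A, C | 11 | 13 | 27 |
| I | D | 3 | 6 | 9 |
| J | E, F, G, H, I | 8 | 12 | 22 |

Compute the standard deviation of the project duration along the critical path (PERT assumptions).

3.79 days

te_A = (1 + 4·6 + 11)/6 = 36/6 = 6; σ²_A = ((11−1)/6)² = 2.778
te_B = (1 + 4·3 + 17)/6 = 30/6 = 5; σ²_B = ((17−1)/6)² = 7.111
te_C = (12 + 4·13 + 20)/6 = 84/6 = 14; σ²_C = ((20−12)/6)² = 1.778
te_D = (5 + 4·7 + 15)/6 = 48/6 = 8; σ²_D = ((15−5)/6)² = 2.778
te_E = (6 + 4·9 + 18)/6 = 60/6 = 10; σ²_E = ((18−6)/6)² = 4.000
te_F = (4 + 4·7 + 22)/6 = 54/6 = 9; σ²_F = ((22−4)/6)² = 9.000
te_G = (3 + 4·5 + 7)/6 = 30/6 = 5; σ²_G = ((7−3)/6)² = 0.444
te_H = (11 + 4·13 + 27)/6 = 90/6 = 15; σ²_H = ((27−11)/6)² = 7.111
te_I = (3 + 4·6 + 9)/6 = 36/6 = 6; σ²_I = ((9−3)/6)² = 1.000
te_J = (8 + 4·12 + 22)/6 = 78/6 = 13; σ²_J = ((22−8)/6)² = 5.444

Forward pass:
ES_A = 0; EF_A = 6
ES_B = 0; EF_B = 5
ES_C = 0; EF_C = 14
ES_D = 14; EF_D = 14+8 = 22
ES_E = 6; EF_E = 6+10 = 16
ES_F = max(EF_B=5, EF_C=14) = 14; EF_F = 14+9 = 23
ES_G = 5; EF_G = 5+5 = 10
ES_H = max(EF_A=6, EF_C=14) = 14; EF_H = 14+15 = 29
ES_I = 22; EF_I = 22+6 = 28
ES_J = max(EF_E=16, EF_F=23, EF_G=10, EF_H=29, EF_I=28) = 29; EF_J = 29+13 = 42
Expected project duration μ = 42 days. Critical path: C → H → J.

Variance along critical path = 1.778 + 7.111 + 5.444 = 14.333
σ = √14.333 = 3.786 days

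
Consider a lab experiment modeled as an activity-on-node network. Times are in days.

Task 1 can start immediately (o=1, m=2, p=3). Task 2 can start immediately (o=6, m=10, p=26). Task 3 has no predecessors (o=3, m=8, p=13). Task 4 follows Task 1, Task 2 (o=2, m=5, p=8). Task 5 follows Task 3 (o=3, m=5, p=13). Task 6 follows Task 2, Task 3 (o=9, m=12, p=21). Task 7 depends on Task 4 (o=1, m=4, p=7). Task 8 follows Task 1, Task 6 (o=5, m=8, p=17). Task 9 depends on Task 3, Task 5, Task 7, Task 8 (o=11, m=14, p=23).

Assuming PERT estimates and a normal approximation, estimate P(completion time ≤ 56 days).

0.927

te_Task 1 = (1 + 4·2 + 3)/6 = 12/6 = 2; σ²_Task 1 = ((3−1)/6)² = 0.111
te_Task 2 = (6 + 4·10 + 26)/6 = 72/6 = 12; σ²_Task 2 = ((26−6)/6)² = 11.111
te_Task 3 = (3 + 4·8 + 13)/6 = 48/6 = 8; σ²_Task 3 = ((13−3)/6)² = 2.778
te_Task 4 = (2 + 4·5 + 8)/6 = 30/6 = 5; σ²_Task 4 = ((8−2)/6)² = 1.000
te_Task 5 = (3 + 4·5 + 13)/6 = 36/6 = 6; σ²_Task 5 = ((13−3)/6)² = 2.778
te_Task 6 = (9 + 4·12 + 21)/6 = 78/6 = 13; σ²_Task 6 = ((21−9)/6)² = 4.000
te_Task 7 = (1 + 4·4 + 7)/6 = 24/6 = 4; σ²_Task 7 = ((7−1)/6)² = 1.000
te_Task 8 = (5 + 4·8 + 17)/6 = 54/6 = 9; σ²_Task 8 = ((17−5)/6)² = 4.000
te_Task 9 = (11 + 4·14 + 23)/6 = 90/6 = 15; σ²_Task 9 = ((23−11)/6)² = 4.000

Forward pass:
ES_Task 1 = 0; EF_Task 1 = 2
ES_Task 2 = 0; EF_Task 2 = 12
ES_Task 3 = 0; EF_Task 3 = 8
ES_Task 4 = max(EF_Task 1=2, EF_Task 2=12) = 12; EF_Task 4 = 12+5 = 17
ES_Task 5 = 8; EF_Task 5 = 8+6 = 14
ES_Task 6 = max(EF_Task 2=12, EF_Task 3=8) = 12; EF_Task 6 = 12+13 = 25
ES_Task 7 = 17; EF_Task 7 = 17+4 = 21
ES_Task 8 = max(EF_Task 1=2, EF_Task 6=25) = 25; EF_Task 8 = 25+9 = 34
ES_Task 9 = max(EF_Task 3=8, EF_Task 5=14, EF_Task 7=21, EF_Task 8=34) = 34; EF_Task 9 = 34+15 = 49
Expected project duration μ = 49 days. Critical path: Task 2 → Task 6 → Task 8 → Task 9.

Variance along critical path = 11.111 + 4.000 + 4.000 + 4.000 = 23.111; σ = √23.111 = 4.807 days.
Z = (56 − 49) / 4.807 = 1.456
P(T ≤ 56) = Φ(1.456) ≈ 0.927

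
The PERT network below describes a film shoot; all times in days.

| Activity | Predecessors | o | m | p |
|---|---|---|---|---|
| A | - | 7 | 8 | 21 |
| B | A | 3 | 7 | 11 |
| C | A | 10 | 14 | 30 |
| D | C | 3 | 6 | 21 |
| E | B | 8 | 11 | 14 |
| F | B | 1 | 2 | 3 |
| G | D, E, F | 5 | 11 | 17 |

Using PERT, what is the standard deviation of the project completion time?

te_A = (7 + 4·8 + 21)/6 = 60/6 = 10; σ²_A = ((21−7)/6)² = 5.444
te_B = (3 + 4·7 + 11)/6 = 42/6 = 7; σ²_B = ((11−3)/6)² = 1.778
te_C = (10 + 4·14 + 30)/6 = 96/6 = 16; σ²_C = ((30−10)/6)² = 11.111
te_D = (3 + 4·6 + 21)/6 = 48/6 = 8; σ²_D = ((21−3)/6)² = 9.000
te_E = (8 + 4·11 + 14)/6 = 66/6 = 11; σ²_E = ((14−8)/6)² = 1.000
te_F = (1 + 4·2 + 3)/6 = 12/6 = 2; σ²_F = ((3−1)/6)² = 0.111
te_G = (5 + 4·11 + 17)/6 = 66/6 = 11; σ²_G = ((17−5)/6)² = 4.000

Forward pass:
ES_A = 0; EF_A = 10
ES_B = 10; EF_B = 10+7 = 17
ES_C = 10; EF_C = 10+16 = 26
ES_D = 26; EF_D = 26+8 = 34
ES_E = 17; EF_E = 17+11 = 28
ES_F = 17; EF_F = 17+2 = 19
ES_G = max(EF_D=34, EF_E=28, EF_F=19) = 34; EF_G = 34+11 = 45
Expected project duration μ = 45 days. Critical path: A → C → D → G.

Variance along critical path = 5.444 + 11.111 + 9.000 + 4.000 = 29.556
σ = √29.556 = 5.437 days

5.44 days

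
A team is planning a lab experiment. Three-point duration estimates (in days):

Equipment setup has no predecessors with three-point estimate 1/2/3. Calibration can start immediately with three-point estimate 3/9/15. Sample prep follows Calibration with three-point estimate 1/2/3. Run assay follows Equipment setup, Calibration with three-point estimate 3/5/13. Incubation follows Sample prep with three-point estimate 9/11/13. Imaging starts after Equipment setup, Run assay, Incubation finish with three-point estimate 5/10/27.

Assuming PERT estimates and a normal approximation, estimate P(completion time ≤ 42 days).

0.970

te_Equipment setup = (1 + 4·2 + 3)/6 = 12/6 = 2; σ²_Equipment setup = ((3−1)/6)² = 0.111
te_Calibration = (3 + 4·9 + 15)/6 = 54/6 = 9; σ²_Calibration = ((15−3)/6)² = 4.000
te_Sample prep = (1 + 4·2 + 3)/6 = 12/6 = 2; σ²_Sample prep = ((3−1)/6)² = 0.111
te_Run assay = (3 + 4·5 + 13)/6 = 36/6 = 6; σ²_Run assay = ((13−3)/6)² = 2.778
te_Incubation = (9 + 4·11 + 13)/6 = 66/6 = 11; σ²_Incubation = ((13−9)/6)² = 0.444
te_Imaging = (5 + 4·10 + 27)/6 = 72/6 = 12; σ²_Imaging = ((27−5)/6)² = 13.444

Forward pass:
ES_Equipment setup = 0; EF_Equipment setup = 2
ES_Calibration = 0; EF_Calibration = 9
ES_Sample prep = 9; EF_Sample prep = 9+2 = 11
ES_Run assay = max(EF_Equipment setup=2, EF_Calibration=9) = 9; EF_Run assay = 9+6 = 15
ES_Incubation = 11; EF_Incubation = 11+11 = 22
ES_Imaging = max(EF_Equipment setup=2, EF_Run assay=15, EF_Incubation=22) = 22; EF_Imaging = 22+12 = 34
Expected project duration μ = 34 days. Critical path: Calibration → Sample prep → Incubation → Imaging.

Variance along critical path = 4.000 + 0.111 + 0.444 + 13.444 = 18.000; σ = √18.000 = 4.243 days.
Z = (42 − 34) / 4.243 = 1.886
P(T ≤ 42) = Φ(1.886) ≈ 0.970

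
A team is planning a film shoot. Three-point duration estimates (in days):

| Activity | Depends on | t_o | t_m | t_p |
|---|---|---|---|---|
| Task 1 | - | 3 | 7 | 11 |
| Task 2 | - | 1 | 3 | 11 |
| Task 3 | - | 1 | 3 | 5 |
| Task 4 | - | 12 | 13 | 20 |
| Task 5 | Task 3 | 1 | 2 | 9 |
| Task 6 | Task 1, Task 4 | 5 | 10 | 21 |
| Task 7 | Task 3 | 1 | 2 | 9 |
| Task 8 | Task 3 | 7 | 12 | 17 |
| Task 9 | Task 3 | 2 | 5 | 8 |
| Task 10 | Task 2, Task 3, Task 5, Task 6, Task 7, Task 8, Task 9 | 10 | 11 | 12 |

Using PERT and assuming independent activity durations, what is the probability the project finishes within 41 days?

0.952

te_Task 1 = (3 + 4·7 + 11)/6 = 42/6 = 7; σ²_Task 1 = ((11−3)/6)² = 1.778
te_Task 2 = (1 + 4·3 + 11)/6 = 24/6 = 4; σ²_Task 2 = ((11−1)/6)² = 2.778
te_Task 3 = (1 + 4·3 + 5)/6 = 18/6 = 3; σ²_Task 3 = ((5−1)/6)² = 0.444
te_Task 4 = (12 + 4·13 + 20)/6 = 84/6 = 14; σ²_Task 4 = ((20−12)/6)² = 1.778
te_Task 5 = (1 + 4·2 + 9)/6 = 18/6 = 3; σ²_Task 5 = ((9−1)/6)² = 1.778
te_Task 6 = (5 + 4·10 + 21)/6 = 66/6 = 11; σ²_Task 6 = ((21−5)/6)² = 7.111
te_Task 7 = (1 + 4·2 + 9)/6 = 18/6 = 3; σ²_Task 7 = ((9−1)/6)² = 1.778
te_Task 8 = (7 + 4·12 + 17)/6 = 72/6 = 12; σ²_Task 8 = ((17−7)/6)² = 2.778
te_Task 9 = (2 + 4·5 + 8)/6 = 30/6 = 5; σ²_Task 9 = ((8−2)/6)² = 1.000
te_Task 10 = (10 + 4·11 + 12)/6 = 66/6 = 11; σ²_Task 10 = ((12−10)/6)² = 0.111

Forward pass:
ES_Task 1 = 0; EF_Task 1 = 7
ES_Task 2 = 0; EF_Task 2 = 4
ES_Task 3 = 0; EF_Task 3 = 3
ES_Task 4 = 0; EF_Task 4 = 14
ES_Task 5 = 3; EF_Task 5 = 3+3 = 6
ES_Task 6 = max(EF_Task 1=7, EF_Task 4=14) = 14; EF_Task 6 = 14+11 = 25
ES_Task 7 = 3; EF_Task 7 = 3+3 = 6
ES_Task 8 = 3; EF_Task 8 = 3+12 = 15
ES_Task 9 = 3; EF_Task 9 = 3+5 = 8
ES_Task 10 = max(EF_Task 2=4, EF_Task 3=3, EF_Task 5=6, EF_Task 6=25, EF_Task 7=6, EF_Task 8=15, EF_Task 9=8) = 25; EF_Task 10 = 25+11 = 36
Expected project duration μ = 36 days. Critical path: Task 4 → Task 6 → Task 10.

Variance along critical path = 1.778 + 7.111 + 0.111 = 9.000; σ = √9.000 = 3.000 days.
Z = (41 − 36) / 3.000 = 1.667
P(T ≤ 41) = Φ(1.667) ≈ 0.952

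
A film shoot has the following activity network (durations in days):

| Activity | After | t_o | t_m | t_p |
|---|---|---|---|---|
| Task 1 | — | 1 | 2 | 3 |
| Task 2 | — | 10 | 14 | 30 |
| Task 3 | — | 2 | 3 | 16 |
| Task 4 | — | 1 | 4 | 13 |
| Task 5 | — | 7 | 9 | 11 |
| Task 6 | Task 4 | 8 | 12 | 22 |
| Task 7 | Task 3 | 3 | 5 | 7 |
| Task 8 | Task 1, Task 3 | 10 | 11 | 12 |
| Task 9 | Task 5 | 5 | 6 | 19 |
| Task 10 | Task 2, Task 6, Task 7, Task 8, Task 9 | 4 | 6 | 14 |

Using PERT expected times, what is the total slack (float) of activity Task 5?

1 days

te_Task 1 = (1 + 4·2 + 3)/6 = 12/6 = 2
te_Task 2 = (10 + 4·14 + 30)/6 = 96/6 = 16
te_Task 3 = (2 + 4·3 + 16)/6 = 30/6 = 5
te_Task 4 = (1 + 4·4 + 13)/6 = 30/6 = 5
te_Task 5 = (7 + 4·9 + 11)/6 = 54/6 = 9
te_Task 6 = (8 + 4·12 + 22)/6 = 78/6 = 13
te_Task 7 = (3 + 4·5 + 7)/6 = 30/6 = 5
te_Task 8 = (10 + 4·11 + 12)/6 = 66/6 = 11
te_Task 9 = (5 + 4·6 + 19)/6 = 48/6 = 8
te_Task 10 = (4 + 4·6 + 14)/6 = 42/6 = 7

Forward pass:
ES_Task 1 = 0; EF_Task 1 = 2
ES_Task 2 = 0; EF_Task 2 = 16
ES_Task 3 = 0; EF_Task 3 = 5
ES_Task 4 = 0; EF_Task 4 = 5
ES_Task 5 = 0; EF_Task 5 = 9
ES_Task 6 = 5; EF_Task 6 = 5+13 = 18
ES_Task 7 = 5; EF_Task 7 = 5+5 = 10
ES_Task 8 = max(EF_Task 1=2, EF_Task 3=5) = 5; EF_Task 8 = 5+11 = 16
ES_Task 9 = 9; EF_Task 9 = 9+8 = 17
ES_Task 10 = max(EF_Task 2=16, EF_Task 6=18, EF_Task 7=10, EF_Task 8=16, EF_Task 9=17) = 18; EF_Task 10 = 18+7 = 25
Expected project duration μ = 25 days. Critical path: Task 4 → Task 6 → Task 10.

Backward pass:
LF_Task 10 = 25; LS_Task 10 = 25−7 = 18
LF_Task 9 = LS_Task 10 = 18; LS_Task 9 = 18−8 = 10
LF_Task 8 = LS_Task 10 = 18; LS_Task 8 = 18−11 = 7
LF_Task 7 = LS_Task 10 = 18; LS_Task 7 = 18−5 = 13
LF_Task 6 = LS_Task 10 = 18; LS_Task 6 = 18−13 = 5
LF_Task 5 = LS_Task 9 = 10; LS_Task 5 = 10−9 = 1
LF_Task 4 = LS_Task 6 = 5; LS_Task 4 = 5−5 = 0
LF_Task 3 = min(LS_Task 7=13, LS_Task 8=7) = 7; LS_Task 3 = 7−5 = 2
LF_Task 2 = LS_Task 10 = 18; LS_Task 2 = 18−16 = 2
LF_Task 1 = LS_Task 8 = 7; LS_Task 1 = 7−2 = 5
Slack_Task 5 = LS_Task 5 − ES_Task 5 = 1 − 0 = 1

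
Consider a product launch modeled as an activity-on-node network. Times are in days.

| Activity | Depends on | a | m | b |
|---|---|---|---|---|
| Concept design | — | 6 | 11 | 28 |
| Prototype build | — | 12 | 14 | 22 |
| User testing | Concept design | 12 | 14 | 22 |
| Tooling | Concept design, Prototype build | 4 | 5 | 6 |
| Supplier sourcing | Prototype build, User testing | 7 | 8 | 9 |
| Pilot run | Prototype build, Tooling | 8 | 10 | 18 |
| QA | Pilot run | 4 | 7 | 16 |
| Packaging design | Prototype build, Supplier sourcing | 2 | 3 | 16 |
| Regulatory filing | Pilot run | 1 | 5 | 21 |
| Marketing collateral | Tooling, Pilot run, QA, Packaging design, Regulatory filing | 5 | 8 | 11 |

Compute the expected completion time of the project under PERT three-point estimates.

49 days

te_Concept design = (6 + 4·11 + 28)/6 = 78/6 = 13
te_Prototype build = (12 + 4·14 + 22)/6 = 90/6 = 15
te_User testing = (12 + 4·14 + 22)/6 = 90/6 = 15
te_Tooling = (4 + 4·5 + 6)/6 = 30/6 = 5
te_Supplier sourcing = (7 + 4·8 + 9)/6 = 48/6 = 8
te_Pilot run = (8 + 4·10 + 18)/6 = 66/6 = 11
te_QA = (4 + 4·7 + 16)/6 = 48/6 = 8
te_Packaging design = (2 + 4·3 + 16)/6 = 30/6 = 5
te_Regulatory filing = (1 + 4·5 + 21)/6 = 42/6 = 7
te_Marketing collateral = (5 + 4·8 + 11)/6 = 48/6 = 8

Forward pass:
ES_Concept design = 0; EF_Concept design = 13
ES_Prototype build = 0; EF_Prototype build = 15
ES_User testing = 13; EF_User testing = 13+15 = 28
ES_Tooling = max(EF_Concept design=13, EF_Prototype build=15) = 15; EF_Tooling = 15+5 = 20
ES_Supplier sourcing = max(EF_Prototype build=15, EF_User testing=28) = 28; EF_Supplier sourcing = 28+8 = 36
ES_Pilot run = max(EF_Prototype build=15, EF_Tooling=20) = 20; EF_Pilot run = 20+11 = 31
ES_QA = 31; EF_QA = 31+8 = 39
ES_Packaging design = max(EF_Prototype build=15, EF_Supplier sourcing=36) = 36; EF_Packaging design = 36+5 = 41
ES_Regulatory filing = 31; EF_Regulatory filing = 31+7 = 38
ES_Marketing collateral = max(EF_Tooling=20, EF_Pilot run=31, EF_QA=39, EF_Packaging design=41, EF_Regulatory filing=38) = 41; EF_Marketing collateral = 41+8 = 49
Expected project duration μ = 49 days. Critical path: Concept design → User testing → Supplier sourcing → Packaging design → Marketing collateral.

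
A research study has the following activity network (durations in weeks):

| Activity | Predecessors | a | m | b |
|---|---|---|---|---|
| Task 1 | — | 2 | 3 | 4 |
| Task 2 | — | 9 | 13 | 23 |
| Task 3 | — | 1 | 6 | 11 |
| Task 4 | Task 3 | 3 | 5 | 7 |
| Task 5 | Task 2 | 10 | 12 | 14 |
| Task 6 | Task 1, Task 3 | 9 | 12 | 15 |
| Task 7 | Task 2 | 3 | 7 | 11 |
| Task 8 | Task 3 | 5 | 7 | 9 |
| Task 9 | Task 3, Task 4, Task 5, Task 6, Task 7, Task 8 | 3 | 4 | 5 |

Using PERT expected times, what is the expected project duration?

te_Task 1 = (2 + 4·3 + 4)/6 = 18/6 = 3
te_Task 2 = (9 + 4·13 + 23)/6 = 84/6 = 14
te_Task 3 = (1 + 4·6 + 11)/6 = 36/6 = 6
te_Task 4 = (3 + 4·5 + 7)/6 = 30/6 = 5
te_Task 5 = (10 + 4·12 + 14)/6 = 72/6 = 12
te_Task 6 = (9 + 4·12 + 15)/6 = 72/6 = 12
te_Task 7 = (3 + 4·7 + 11)/6 = 42/6 = 7
te_Task 8 = (5 + 4·7 + 9)/6 = 42/6 = 7
te_Task 9 = (3 + 4·4 + 5)/6 = 24/6 = 4

Forward pass:
ES_Task 1 = 0; EF_Task 1 = 3
ES_Task 2 = 0; EF_Task 2 = 14
ES_Task 3 = 0; EF_Task 3 = 6
ES_Task 4 = 6; EF_Task 4 = 6+5 = 11
ES_Task 5 = 14; EF_Task 5 = 14+12 = 26
ES_Task 6 = max(EF_Task 1=3, EF_Task 3=6) = 6; EF_Task 6 = 6+12 = 18
ES_Task 7 = 14; EF_Task 7 = 14+7 = 21
ES_Task 8 = 6; EF_Task 8 = 6+7 = 13
ES_Task 9 = max(EF_Task 3=6, EF_Task 4=11, EF_Task 5=26, EF_Task 6=18, EF_Task 7=21, EF_Task 8=13) = 26; EF_Task 9 = 26+4 = 30
Expected project duration μ = 30 weeks. Critical path: Task 2 → Task 5 → Task 9.

30 weeks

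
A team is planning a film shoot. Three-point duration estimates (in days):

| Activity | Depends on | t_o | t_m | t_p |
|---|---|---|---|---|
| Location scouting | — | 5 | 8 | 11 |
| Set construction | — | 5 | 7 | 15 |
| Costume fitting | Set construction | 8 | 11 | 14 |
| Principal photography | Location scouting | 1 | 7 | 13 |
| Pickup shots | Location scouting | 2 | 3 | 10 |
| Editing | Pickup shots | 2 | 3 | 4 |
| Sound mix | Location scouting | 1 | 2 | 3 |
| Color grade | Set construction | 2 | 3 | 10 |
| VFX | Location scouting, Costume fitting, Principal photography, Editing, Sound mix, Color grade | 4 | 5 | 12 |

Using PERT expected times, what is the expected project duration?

25 days

te_Location scouting = (5 + 4·8 + 11)/6 = 48/6 = 8
te_Set construction = (5 + 4·7 + 15)/6 = 48/6 = 8
te_Costume fitting = (8 + 4·11 + 14)/6 = 66/6 = 11
te_Principal photography = (1 + 4·7 + 13)/6 = 42/6 = 7
te_Pickup shots = (2 + 4·3 + 10)/6 = 24/6 = 4
te_Editing = (2 + 4·3 + 4)/6 = 18/6 = 3
te_Sound mix = (1 + 4·2 + 3)/6 = 12/6 = 2
te_Color grade = (2 + 4·3 + 10)/6 = 24/6 = 4
te_VFX = (4 + 4·5 + 12)/6 = 36/6 = 6

Forward pass:
ES_Location scouting = 0; EF_Location scouting = 8
ES_Set construction = 0; EF_Set construction = 8
ES_Costume fitting = 8; EF_Costume fitting = 8+11 = 19
ES_Principal photography = 8; EF_Principal photography = 8+7 = 15
ES_Pickup shots = 8; EF_Pickup shots = 8+4 = 12
ES_Editing = 12; EF_Editing = 12+3 = 15
ES_Sound mix = 8; EF_Sound mix = 8+2 = 10
ES_Color grade = 8; EF_Color grade = 8+4 = 12
ES_VFX = max(EF_Location scouting=8, EF_Costume fitting=19, EF_Principal photography=15, EF_Editing=15, EF_Sound mix=10, EF_Color grade=12) = 19; EF_VFX = 19+6 = 25
Expected project duration μ = 25 days. Critical path: Set construction → Costume fitting → VFX.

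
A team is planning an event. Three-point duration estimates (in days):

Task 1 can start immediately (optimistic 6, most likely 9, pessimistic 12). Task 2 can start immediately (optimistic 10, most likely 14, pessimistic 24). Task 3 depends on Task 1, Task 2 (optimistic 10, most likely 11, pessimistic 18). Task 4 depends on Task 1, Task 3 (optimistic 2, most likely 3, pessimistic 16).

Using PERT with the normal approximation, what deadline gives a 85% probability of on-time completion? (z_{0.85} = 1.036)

te_Task 1 = (6 + 4·9 + 12)/6 = 54/6 = 9; σ²_Task 1 = ((12−6)/6)² = 1.000
te_Task 2 = (10 + 4·14 + 24)/6 = 90/6 = 15; σ²_Task 2 = ((24−10)/6)² = 5.444
te_Task 3 = (10 + 4·11 + 18)/6 = 72/6 = 12; σ²_Task 3 = ((18−10)/6)² = 1.778
te_Task 4 = (2 + 4·3 + 16)/6 = 30/6 = 5; σ²_Task 4 = ((16−2)/6)² = 5.444

Forward pass:
ES_Task 1 = 0; EF_Task 1 = 9
ES_Task 2 = 0; EF_Task 2 = 15
ES_Task 3 = max(EF_Task 1=9, EF_Task 2=15) = 15; EF_Task 3 = 15+12 = 27
ES_Task 4 = max(EF_Task 1=9, EF_Task 3=27) = 27; EF_Task 4 = 27+5 = 32
Expected project duration μ = 32 days. Critical path: Task 2 → Task 3 → Task 4.

Variance along critical path = 5.444 + 1.778 + 5.444 = 12.667; σ = 3.559 days.
D = μ + z·σ = 32 + 1.036·3.559 = 35.7 days

35.7 days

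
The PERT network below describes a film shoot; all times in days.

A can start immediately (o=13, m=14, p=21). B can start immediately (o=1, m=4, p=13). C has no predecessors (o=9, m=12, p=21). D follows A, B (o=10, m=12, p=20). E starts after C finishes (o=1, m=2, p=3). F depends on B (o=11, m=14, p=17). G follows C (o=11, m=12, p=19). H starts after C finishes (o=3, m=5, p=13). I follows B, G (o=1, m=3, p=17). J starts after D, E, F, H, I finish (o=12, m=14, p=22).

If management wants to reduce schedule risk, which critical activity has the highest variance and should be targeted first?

te_A = (13 + 4·14 + 21)/6 = 90/6 = 15; σ²_A = ((21−13)/6)² = 1.778
te_B = (1 + 4·4 + 13)/6 = 30/6 = 5; σ²_B = ((13−1)/6)² = 4.000
te_C = (9 + 4·12 + 21)/6 = 78/6 = 13; σ²_C = ((21−9)/6)² = 4.000
te_D = (10 + 4·12 + 20)/6 = 78/6 = 13; σ²_D = ((20−10)/6)² = 2.778
te_E = (1 + 4·2 + 3)/6 = 12/6 = 2; σ²_E = ((3−1)/6)² = 0.111
te_F = (11 + 4·14 + 17)/6 = 84/6 = 14; σ²_F = ((17−11)/6)² = 1.000
te_G = (11 + 4·12 + 19)/6 = 78/6 = 13; σ²_G = ((19−11)/6)² = 1.778
te_H = (3 + 4·5 + 13)/6 = 36/6 = 6; σ²_H = ((13−3)/6)² = 2.778
te_I = (1 + 4·3 + 17)/6 = 30/6 = 5; σ²_I = ((17−1)/6)² = 7.111
te_J = (12 + 4·14 + 22)/6 = 90/6 = 15; σ²_J = ((22−12)/6)² = 2.778

Forward pass:
ES_A = 0; EF_A = 15
ES_B = 0; EF_B = 5
ES_C = 0; EF_C = 13
ES_D = max(EF_A=15, EF_B=5) = 15; EF_D = 15+13 = 28
ES_E = 13; EF_E = 13+2 = 15
ES_F = 5; EF_F = 5+14 = 19
ES_G = 13; EF_G = 13+13 = 26
ES_H = 13; EF_H = 13+6 = 19
ES_I = max(EF_B=5, EF_G=26) = 26; EF_I = 26+5 = 31
ES_J = max(EF_D=28, EF_E=15, EF_F=19, EF_H=19, EF_I=31) = 31; EF_J = 31+15 = 46
Expected project duration μ = 46 days. Critical path: C → G → I → J.

Variances on critical path: σ²_C=4.000, σ²_G=1.778, σ²_I=7.111, σ²_J=2.778.
Largest is σ²_I = 7.111.

I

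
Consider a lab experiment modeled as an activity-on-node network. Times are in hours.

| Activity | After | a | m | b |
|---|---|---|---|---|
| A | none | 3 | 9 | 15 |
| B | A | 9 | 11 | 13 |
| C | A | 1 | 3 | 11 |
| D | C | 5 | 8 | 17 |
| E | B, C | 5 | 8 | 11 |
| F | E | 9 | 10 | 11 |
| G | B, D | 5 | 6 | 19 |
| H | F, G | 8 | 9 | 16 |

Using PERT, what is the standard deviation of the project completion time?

te_A = (3 + 4·9 + 15)/6 = 54/6 = 9; σ²_A = ((15−3)/6)² = 4.000
te_B = (9 + 4·11 + 13)/6 = 66/6 = 11; σ²_B = ((13−9)/6)² = 0.444
te_C = (1 + 4·3 + 11)/6 = 24/6 = 4; σ²_C = ((11−1)/6)² = 2.778
te_D = (5 + 4·8 + 17)/6 = 54/6 = 9; σ²_D = ((17−5)/6)² = 4.000
te_E = (5 + 4·8 + 11)/6 = 48/6 = 8; σ²_E = ((11−5)/6)² = 1.000
te_F = (9 + 4·10 + 11)/6 = 60/6 = 10; σ²_F = ((11−9)/6)² = 0.111
te_G = (5 + 4·6 + 19)/6 = 48/6 = 8; σ²_G = ((19−5)/6)² = 5.444
te_H = (8 + 4·9 + 16)/6 = 60/6 = 10; σ²_H = ((16−8)/6)² = 1.778

Forward pass:
ES_A = 0; EF_A = 9
ES_B = 9; EF_B = 9+11 = 20
ES_C = 9; EF_C = 9+4 = 13
ES_D = 13; EF_D = 13+9 = 22
ES_E = max(EF_B=20, EF_C=13) = 20; EF_E = 20+8 = 28
ES_F = 28; EF_F = 28+10 = 38
ES_G = max(EF_B=20, EF_D=22) = 22; EF_G = 22+8 = 30
ES_H = max(EF_F=38, EF_G=30) = 38; EF_H = 38+10 = 48
Expected project duration μ = 48 hours. Critical path: A → B → E → F → H.

Variance along critical path = 4.000 + 0.444 + 1.000 + 0.111 + 1.778 = 7.333
σ = √7.333 = 2.708 hours

2.71 hours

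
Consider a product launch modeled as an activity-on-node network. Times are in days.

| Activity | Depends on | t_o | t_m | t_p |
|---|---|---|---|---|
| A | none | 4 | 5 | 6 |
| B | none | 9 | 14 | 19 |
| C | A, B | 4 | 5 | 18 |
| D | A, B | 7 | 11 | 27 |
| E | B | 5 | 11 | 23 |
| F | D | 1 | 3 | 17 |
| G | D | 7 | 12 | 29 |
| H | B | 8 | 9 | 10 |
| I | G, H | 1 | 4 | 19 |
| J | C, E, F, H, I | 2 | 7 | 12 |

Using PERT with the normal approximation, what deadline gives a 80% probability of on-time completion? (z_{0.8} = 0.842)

59.3 days

te_A = (4 + 4·5 + 6)/6 = 30/6 = 5; σ²_A = ((6−4)/6)² = 0.111
te_B = (9 + 4·14 + 19)/6 = 84/6 = 14; σ²_B = ((19−9)/6)² = 2.778
te_C = (4 + 4·5 + 18)/6 = 42/6 = 7; σ²_C = ((18−4)/6)² = 5.444
te_D = (7 + 4·11 + 27)/6 = 78/6 = 13; σ²_D = ((27−7)/6)² = 11.111
te_E = (5 + 4·11 + 23)/6 = 72/6 = 12; σ²_E = ((23−5)/6)² = 9.000
te_F = (1 + 4·3 + 17)/6 = 30/6 = 5; σ²_F = ((17−1)/6)² = 7.111
te_G = (7 + 4·12 + 29)/6 = 84/6 = 14; σ²_G = ((29−7)/6)² = 13.444
te_H = (8 + 4·9 + 10)/6 = 54/6 = 9; σ²_H = ((10−8)/6)² = 0.111
te_I = (1 + 4·4 + 19)/6 = 36/6 = 6; σ²_I = ((19−1)/6)² = 9.000
te_J = (2 + 4·7 + 12)/6 = 42/6 = 7; σ²_J = ((12−2)/6)² = 2.778

Forward pass:
ES_A = 0; EF_A = 5
ES_B = 0; EF_B = 14
ES_C = max(EF_A=5, EF_B=14) = 14; EF_C = 14+7 = 21
ES_D = max(EF_A=5, EF_B=14) = 14; EF_D = 14+13 = 27
ES_E = 14; EF_E = 14+12 = 26
ES_F = 27; EF_F = 27+5 = 32
ES_G = 27; EF_G = 27+14 = 41
ES_H = 14; EF_H = 14+9 = 23
ES_I = max(EF_G=41, EF_H=23) = 41; EF_I = 41+6 = 47
ES_J = max(EF_C=21, EF_E=26, EF_F=32, EF_H=23, EF_I=47) = 47; EF_J = 47+7 = 54
Expected project duration μ = 54 days. Critical path: B → D → G → I → J.

Variance along critical path = 2.778 + 11.111 + 13.444 + 9.000 + 2.778 = 39.111; σ = 6.254 days.
D = μ + z·σ = 54 + 0.842·6.254 = 59.3 days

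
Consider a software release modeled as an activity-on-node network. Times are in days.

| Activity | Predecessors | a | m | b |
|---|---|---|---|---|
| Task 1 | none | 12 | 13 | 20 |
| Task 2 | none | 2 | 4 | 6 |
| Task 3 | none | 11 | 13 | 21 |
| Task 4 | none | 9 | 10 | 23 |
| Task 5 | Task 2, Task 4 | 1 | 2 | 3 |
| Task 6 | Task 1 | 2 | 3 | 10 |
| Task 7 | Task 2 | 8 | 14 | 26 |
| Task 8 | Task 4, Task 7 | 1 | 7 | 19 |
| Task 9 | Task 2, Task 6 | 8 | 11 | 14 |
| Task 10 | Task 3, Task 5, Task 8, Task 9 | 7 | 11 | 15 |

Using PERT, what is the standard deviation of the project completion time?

te_Task 1 = (12 + 4·13 + 20)/6 = 84/6 = 14; σ²_Task 1 = ((20−12)/6)² = 1.778
te_Task 2 = (2 + 4·4 + 6)/6 = 24/6 = 4; σ²_Task 2 = ((6−2)/6)² = 0.444
te_Task 3 = (11 + 4·13 + 21)/6 = 84/6 = 14; σ²_Task 3 = ((21−11)/6)² = 2.778
te_Task 4 = (9 + 4·10 + 23)/6 = 72/6 = 12; σ²_Task 4 = ((23−9)/6)² = 5.444
te_Task 5 = (1 + 4·2 + 3)/6 = 12/6 = 2; σ²_Task 5 = ((3−1)/6)² = 0.111
te_Task 6 = (2 + 4·3 + 10)/6 = 24/6 = 4; σ²_Task 6 = ((10−2)/6)² = 1.778
te_Task 7 = (8 + 4·14 + 26)/6 = 90/6 = 15; σ²_Task 7 = ((26−8)/6)² = 9.000
te_Task 8 = (1 + 4·7 + 19)/6 = 48/6 = 8; σ²_Task 8 = ((19−1)/6)² = 9.000
te_Task 9 = (8 + 4·11 + 14)/6 = 66/6 = 11; σ²_Task 9 = ((14−8)/6)² = 1.000
te_Task 10 = (7 + 4·11 + 15)/6 = 66/6 = 11; σ²_Task 10 = ((15−7)/6)² = 1.778

Forward pass:
ES_Task 1 = 0; EF_Task 1 = 14
ES_Task 2 = 0; EF_Task 2 = 4
ES_Task 3 = 0; EF_Task 3 = 14
ES_Task 4 = 0; EF_Task 4 = 12
ES_Task 5 = max(EF_Task 2=4, EF_Task 4=12) = 12; EF_Task 5 = 12+2 = 14
ES_Task 6 = 14; EF_Task 6 = 14+4 = 18
ES_Task 7 = 4; EF_Task 7 = 4+15 = 19
ES_Task 8 = max(EF_Task 4=12, EF_Task 7=19) = 19; EF_Task 8 = 19+8 = 27
ES_Task 9 = max(EF_Task 2=4, EF_Task 6=18) = 18; EF_Task 9 = 18+11 = 29
ES_Task 10 = max(EF_Task 3=14, EF_Task 5=14, EF_Task 8=27, EF_Task 9=29) = 29; EF_Task 10 = 29+11 = 40
Expected project duration μ = 40 days. Critical path: Task 1 → Task 6 → Task 9 → Task 10.

Variance along critical path = 1.778 + 1.778 + 1.000 + 1.778 = 6.333
σ = √6.333 = 2.517 days

2.52 days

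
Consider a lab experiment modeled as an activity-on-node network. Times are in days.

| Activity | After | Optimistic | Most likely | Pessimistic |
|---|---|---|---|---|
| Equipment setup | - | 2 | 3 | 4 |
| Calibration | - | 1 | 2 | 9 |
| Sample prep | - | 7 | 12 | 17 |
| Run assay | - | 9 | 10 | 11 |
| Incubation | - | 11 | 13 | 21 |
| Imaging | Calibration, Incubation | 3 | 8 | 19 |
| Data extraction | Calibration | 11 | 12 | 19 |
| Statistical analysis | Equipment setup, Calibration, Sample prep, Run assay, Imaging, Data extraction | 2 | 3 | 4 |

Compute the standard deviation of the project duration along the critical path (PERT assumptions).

3.16 days

te_Equipment setup = (2 + 4·3 + 4)/6 = 18/6 = 3; σ²_Equipment setup = ((4−2)/6)² = 0.111
te_Calibration = (1 + 4·2 + 9)/6 = 18/6 = 3; σ²_Calibration = ((9−1)/6)² = 1.778
te_Sample prep = (7 + 4·12 + 17)/6 = 72/6 = 12; σ²_Sample prep = ((17−7)/6)² = 2.778
te_Run assay = (9 + 4·10 + 11)/6 = 60/6 = 10; σ²_Run assay = ((11−9)/6)² = 0.111
te_Incubation = (11 + 4·13 + 21)/6 = 84/6 = 14; σ²_Incubation = ((21−11)/6)² = 2.778
te_Imaging = (3 + 4·8 + 19)/6 = 54/6 = 9; σ²_Imaging = ((19−3)/6)² = 7.111
te_Data extraction = (11 + 4·12 + 19)/6 = 78/6 = 13; σ²_Data extraction = ((19−11)/6)² = 1.778
te_Statistical analysis = (2 + 4·3 + 4)/6 = 18/6 = 3; σ²_Statistical analysis = ((4−2)/6)² = 0.111

Forward pass:
ES_Equipment setup = 0; EF_Equipment setup = 3
ES_Calibration = 0; EF_Calibration = 3
ES_Sample prep = 0; EF_Sample prep = 12
ES_Run assay = 0; EF_Run assay = 10
ES_Incubation = 0; EF_Incubation = 14
ES_Imaging = max(EF_Calibration=3, EF_Incubation=14) = 14; EF_Imaging = 14+9 = 23
ES_Data extraction = 3; EF_Data extraction = 3+13 = 16
ES_Statistical analysis = max(EF_Equipment setup=3, EF_Calibration=3, EF_Sample prep=12, EF_Run assay=10, EF_Imaging=23, EF_Data extraction=16) = 23; EF_Statistical analysis = 23+3 = 26
Expected project duration μ = 26 days. Critical path: Incubation → Imaging → Statistical analysis.

Variance along critical path = 2.778 + 7.111 + 0.111 = 10.000
σ = √10.000 = 3.162 days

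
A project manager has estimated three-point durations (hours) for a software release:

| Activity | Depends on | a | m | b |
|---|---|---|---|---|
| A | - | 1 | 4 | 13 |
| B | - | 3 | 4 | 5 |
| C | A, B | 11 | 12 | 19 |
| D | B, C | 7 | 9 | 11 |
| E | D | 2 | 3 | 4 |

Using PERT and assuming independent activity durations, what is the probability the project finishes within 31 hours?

0.654

te_A = (1 + 4·4 + 13)/6 = 30/6 = 5; σ²_A = ((13−1)/6)² = 4.000
te_B = (3 + 4·4 + 5)/6 = 24/6 = 4; σ²_B = ((5−3)/6)² = 0.111
te_C = (11 + 4·12 + 19)/6 = 78/6 = 13; σ²_C = ((19−11)/6)² = 1.778
te_D = (7 + 4·9 + 11)/6 = 54/6 = 9; σ²_D = ((11−7)/6)² = 0.444
te_E = (2 + 4·3 + 4)/6 = 18/6 = 3; σ²_E = ((4−2)/6)² = 0.111

Forward pass:
ES_A = 0; EF_A = 5
ES_B = 0; EF_B = 4
ES_C = max(EF_A=5, EF_B=4) = 5; EF_C = 5+13 = 18
ES_D = max(EF_B=4, EF_C=18) = 18; EF_D = 18+9 = 27
ES_E = 27; EF_E = 27+3 = 30
Expected project duration μ = 30 hours. Critical path: A → C → D → E.

Variance along critical path = 4.000 + 1.778 + 0.444 + 0.111 = 6.333; σ = √6.333 = 2.517 hours.
Z = (31 − 30) / 2.517 = 0.397
P(T ≤ 31) = Φ(0.397) ≈ 0.654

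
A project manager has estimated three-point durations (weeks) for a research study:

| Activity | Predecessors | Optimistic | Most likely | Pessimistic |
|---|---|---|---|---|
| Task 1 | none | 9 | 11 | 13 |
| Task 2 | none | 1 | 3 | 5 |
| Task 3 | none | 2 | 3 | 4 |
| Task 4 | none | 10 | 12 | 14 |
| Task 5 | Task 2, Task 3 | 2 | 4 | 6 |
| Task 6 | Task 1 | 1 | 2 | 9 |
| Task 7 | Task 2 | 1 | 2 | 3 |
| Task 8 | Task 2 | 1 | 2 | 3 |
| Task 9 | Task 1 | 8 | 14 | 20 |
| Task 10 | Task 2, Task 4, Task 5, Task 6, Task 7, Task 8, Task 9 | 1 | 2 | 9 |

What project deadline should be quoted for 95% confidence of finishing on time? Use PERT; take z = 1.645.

te_Task 1 = (9 + 4·11 + 13)/6 = 66/6 = 11; σ²_Task 1 = ((13−9)/6)² = 0.444
te_Task 2 = (1 + 4·3 + 5)/6 = 18/6 = 3; σ²_Task 2 = ((5−1)/6)² = 0.444
te_Task 3 = (2 + 4·3 + 4)/6 = 18/6 = 3; σ²_Task 3 = ((4−2)/6)² = 0.111
te_Task 4 = (10 + 4·12 + 14)/6 = 72/6 = 12; σ²_Task 4 = ((14−10)/6)² = 0.444
te_Task 5 = (2 + 4·4 + 6)/6 = 24/6 = 4; σ²_Task 5 = ((6−2)/6)² = 0.444
te_Task 6 = (1 + 4·2 + 9)/6 = 18/6 = 3; σ²_Task 6 = ((9−1)/6)² = 1.778
te_Task 7 = (1 + 4·2 + 3)/6 = 12/6 = 2; σ²_Task 7 = ((3−1)/6)² = 0.111
te_Task 8 = (1 + 4·2 + 3)/6 = 12/6 = 2; σ²_Task 8 = ((3−1)/6)² = 0.111
te_Task 9 = (8 + 4·14 + 20)/6 = 84/6 = 14; σ²_Task 9 = ((20−8)/6)² = 4.000
te_Task 10 = (1 + 4·2 + 9)/6 = 18/6 = 3; σ²_Task 10 = ((9−1)/6)² = 1.778

Forward pass:
ES_Task 1 = 0; EF_Task 1 = 11
ES_Task 2 = 0; EF_Task 2 = 3
ES_Task 3 = 0; EF_Task 3 = 3
ES_Task 4 = 0; EF_Task 4 = 12
ES_Task 5 = max(EF_Task 2=3, EF_Task 3=3) = 3; EF_Task 5 = 3+4 = 7
ES_Task 6 = 11; EF_Task 6 = 11+3 = 14
ES_Task 7 = 3; EF_Task 7 = 3+2 = 5
ES_Task 8 = 3; EF_Task 8 = 3+2 = 5
ES_Task 9 = 11; EF_Task 9 = 11+14 = 25
ES_Task 10 = max(EF_Task 2=3, EF_Task 4=12, EF_Task 5=7, EF_Task 6=14, EF_Task 7=5, EF_Task 8=5, EF_Task 9=25) = 25; EF_Task 10 = 25+3 = 28
Expected project duration μ = 28 weeks. Critical path: Task 1 → Task 9 → Task 10.

Variance along critical path = 0.444 + 4.000 + 1.778 = 6.222; σ = 2.494 weeks.
D = μ + z·σ = 28 + 1.645·2.494 = 32.1 weeks

32.1 weeks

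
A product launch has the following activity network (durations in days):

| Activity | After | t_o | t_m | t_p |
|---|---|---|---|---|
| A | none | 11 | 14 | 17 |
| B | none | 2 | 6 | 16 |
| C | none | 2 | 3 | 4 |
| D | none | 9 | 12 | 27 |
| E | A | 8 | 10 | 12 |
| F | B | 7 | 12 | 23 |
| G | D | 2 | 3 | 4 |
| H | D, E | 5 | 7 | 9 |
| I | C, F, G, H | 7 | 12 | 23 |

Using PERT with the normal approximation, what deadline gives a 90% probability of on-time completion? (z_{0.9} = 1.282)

47.8 days

te_A = (11 + 4·14 + 17)/6 = 84/6 = 14; σ²_A = ((17−11)/6)² = 1.000
te_B = (2 + 4·6 + 16)/6 = 42/6 = 7; σ²_B = ((16−2)/6)² = 5.444
te_C = (2 + 4·3 + 4)/6 = 18/6 = 3; σ²_C = ((4−2)/6)² = 0.111
te_D = (9 + 4·12 + 27)/6 = 84/6 = 14; σ²_D = ((27−9)/6)² = 9.000
te_E = (8 + 4·10 + 12)/6 = 60/6 = 10; σ²_E = ((12−8)/6)² = 0.444
te_F = (7 + 4·12 + 23)/6 = 78/6 = 13; σ²_F = ((23−7)/6)² = 7.111
te_G = (2 + 4·3 + 4)/6 = 18/6 = 3; σ²_G = ((4−2)/6)² = 0.111
te_H = (5 + 4·7 + 9)/6 = 42/6 = 7; σ²_H = ((9−5)/6)² = 0.444
te_I = (7 + 4·12 + 23)/6 = 78/6 = 13; σ²_I = ((23−7)/6)² = 7.111

Forward pass:
ES_A = 0; EF_A = 14
ES_B = 0; EF_B = 7
ES_C = 0; EF_C = 3
ES_D = 0; EF_D = 14
ES_E = 14; EF_E = 14+10 = 24
ES_F = 7; EF_F = 7+13 = 20
ES_G = 14; EF_G = 14+3 = 17
ES_H = max(EF_D=14, EF_E=24) = 24; EF_H = 24+7 = 31
ES_I = max(EF_C=3, EF_F=20, EF_G=17, EF_H=31) = 31; EF_I = 31+13 = 44
Expected project duration μ = 44 days. Critical path: A → E → H → I.

Variance along critical path = 1.000 + 0.444 + 0.444 + 7.111 = 9.000; σ = 3.000 days.
D = μ + z·σ = 44 + 1.282·3.000 = 47.8 days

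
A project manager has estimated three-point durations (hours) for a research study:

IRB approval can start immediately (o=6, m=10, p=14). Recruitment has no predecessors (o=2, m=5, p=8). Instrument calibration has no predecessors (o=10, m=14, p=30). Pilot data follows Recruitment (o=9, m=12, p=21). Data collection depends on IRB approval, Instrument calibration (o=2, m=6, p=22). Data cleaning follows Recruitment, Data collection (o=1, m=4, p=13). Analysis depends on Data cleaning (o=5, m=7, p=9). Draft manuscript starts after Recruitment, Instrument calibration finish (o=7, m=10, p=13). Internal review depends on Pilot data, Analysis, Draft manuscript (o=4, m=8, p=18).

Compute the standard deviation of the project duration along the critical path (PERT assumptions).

te_IRB approval = (6 + 4·10 + 14)/6 = 60/6 = 10; σ²_IRB approval = ((14−6)/6)² = 1.778
te_Recruitment = (2 + 4·5 + 8)/6 = 30/6 = 5; σ²_Recruitment = ((8−2)/6)² = 1.000
te_Instrument calibration = (10 + 4·14 + 30)/6 = 96/6 = 16; σ²_Instrument calibration = ((30−10)/6)² = 11.111
te_Pilot data = (9 + 4·12 + 21)/6 = 78/6 = 13; σ²_Pilot data = ((21−9)/6)² = 4.000
te_Data collection = (2 + 4·6 + 22)/6 = 48/6 = 8; σ²_Data collection = ((22−2)/6)² = 11.111
te_Data cleaning = (1 + 4·4 + 13)/6 = 30/6 = 5; σ²_Data cleaning = ((13−1)/6)² = 4.000
te_Analysis = (5 + 4·7 + 9)/6 = 42/6 = 7; σ²_Analysis = ((9−5)/6)² = 0.444
te_Draft manuscript = (7 + 4·10 + 13)/6 = 60/6 = 10; σ²_Draft manuscript = ((13−7)/6)² = 1.000
te_Internal review = (4 + 4·8 + 18)/6 = 54/6 = 9; σ²_Internal review = ((18−4)/6)² = 5.444

Forward pass:
ES_IRB approval = 0; EF_IRB approval = 10
ES_Recruitment = 0; EF_Recruitment = 5
ES_Instrument calibration = 0; EF_Instrument calibration = 16
ES_Pilot data = 5; EF_Pilot data = 5+13 = 18
ES_Data collection = max(EF_IRB approval=10, EF_Instrument calibration=16) = 16; EF_Data collection = 16+8 = 24
ES_Data cleaning = max(EF_Recruitment=5, EF_Data collection=24) = 24; EF_Data cleaning = 24+5 = 29
ES_Analysis = 29; EF_Analysis = 29+7 = 36
ES_Draft manuscript = max(EF_Recruitment=5, EF_Instrument calibration=16) = 16; EF_Draft manuscript = 16+10 = 26
ES_Internal review = max(EF_Pilot data=18, EF_Analysis=36, EF_Draft manuscript=26) = 36; EF_Internal review = 36+9 = 45
Expected project duration μ = 45 hours. Critical path: Instrument calibration → Data collection → Data cleaning → Analysis → Internal review.

Variance along critical path = 11.111 + 11.111 + 4.000 + 0.444 + 5.444 = 32.111
σ = √32.111 = 5.667 hours

5.67 hours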